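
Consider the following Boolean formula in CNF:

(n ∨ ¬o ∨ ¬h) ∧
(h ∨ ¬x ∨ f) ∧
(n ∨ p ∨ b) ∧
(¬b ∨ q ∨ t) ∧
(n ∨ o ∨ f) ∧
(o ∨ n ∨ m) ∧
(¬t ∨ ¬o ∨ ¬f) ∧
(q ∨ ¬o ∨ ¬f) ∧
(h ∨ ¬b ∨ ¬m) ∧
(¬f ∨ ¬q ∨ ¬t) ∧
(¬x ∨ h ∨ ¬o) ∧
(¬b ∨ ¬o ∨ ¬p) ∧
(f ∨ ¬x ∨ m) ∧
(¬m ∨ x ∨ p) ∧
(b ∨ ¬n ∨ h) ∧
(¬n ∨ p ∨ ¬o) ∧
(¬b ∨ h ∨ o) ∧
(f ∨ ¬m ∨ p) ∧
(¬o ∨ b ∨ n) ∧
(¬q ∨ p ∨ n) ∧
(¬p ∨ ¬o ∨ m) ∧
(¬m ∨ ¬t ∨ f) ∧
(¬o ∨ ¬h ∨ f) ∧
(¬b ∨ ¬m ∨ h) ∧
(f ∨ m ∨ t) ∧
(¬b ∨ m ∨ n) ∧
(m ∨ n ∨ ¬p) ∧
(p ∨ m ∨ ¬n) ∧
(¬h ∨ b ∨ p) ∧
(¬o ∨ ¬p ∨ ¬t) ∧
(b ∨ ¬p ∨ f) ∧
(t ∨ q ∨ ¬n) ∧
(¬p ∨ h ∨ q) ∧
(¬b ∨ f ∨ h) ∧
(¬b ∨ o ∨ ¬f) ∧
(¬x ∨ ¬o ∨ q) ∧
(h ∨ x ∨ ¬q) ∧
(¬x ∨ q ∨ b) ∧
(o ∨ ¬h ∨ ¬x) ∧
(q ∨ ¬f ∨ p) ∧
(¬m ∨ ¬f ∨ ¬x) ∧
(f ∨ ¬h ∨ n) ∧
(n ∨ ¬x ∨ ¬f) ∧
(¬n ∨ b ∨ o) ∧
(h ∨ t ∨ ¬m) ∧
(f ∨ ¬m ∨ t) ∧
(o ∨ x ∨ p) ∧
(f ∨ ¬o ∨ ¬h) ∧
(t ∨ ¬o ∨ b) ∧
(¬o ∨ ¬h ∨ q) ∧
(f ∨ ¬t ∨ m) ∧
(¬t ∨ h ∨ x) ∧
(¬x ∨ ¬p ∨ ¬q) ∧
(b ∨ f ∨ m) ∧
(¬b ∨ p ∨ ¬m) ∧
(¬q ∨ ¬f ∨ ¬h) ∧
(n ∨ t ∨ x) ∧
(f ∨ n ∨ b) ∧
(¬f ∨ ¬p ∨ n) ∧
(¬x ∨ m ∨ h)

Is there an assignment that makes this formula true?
No

No, the formula is not satisfiable.

No assignment of truth values to the variables can make all 60 clauses true simultaneously.

The formula is UNSAT (unsatisfiable).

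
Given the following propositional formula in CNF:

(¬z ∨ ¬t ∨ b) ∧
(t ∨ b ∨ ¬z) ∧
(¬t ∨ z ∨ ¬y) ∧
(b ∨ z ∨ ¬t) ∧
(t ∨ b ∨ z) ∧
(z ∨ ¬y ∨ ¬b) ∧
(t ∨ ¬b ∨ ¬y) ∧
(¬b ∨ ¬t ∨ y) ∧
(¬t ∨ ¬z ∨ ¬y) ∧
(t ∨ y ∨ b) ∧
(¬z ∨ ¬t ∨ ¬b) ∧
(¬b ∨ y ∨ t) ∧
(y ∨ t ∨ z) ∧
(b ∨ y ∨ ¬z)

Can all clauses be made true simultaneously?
No

No, the formula is not satisfiable.

No assignment of truth values to the variables can make all 14 clauses true simultaneously.

The formula is UNSAT (unsatisfiable).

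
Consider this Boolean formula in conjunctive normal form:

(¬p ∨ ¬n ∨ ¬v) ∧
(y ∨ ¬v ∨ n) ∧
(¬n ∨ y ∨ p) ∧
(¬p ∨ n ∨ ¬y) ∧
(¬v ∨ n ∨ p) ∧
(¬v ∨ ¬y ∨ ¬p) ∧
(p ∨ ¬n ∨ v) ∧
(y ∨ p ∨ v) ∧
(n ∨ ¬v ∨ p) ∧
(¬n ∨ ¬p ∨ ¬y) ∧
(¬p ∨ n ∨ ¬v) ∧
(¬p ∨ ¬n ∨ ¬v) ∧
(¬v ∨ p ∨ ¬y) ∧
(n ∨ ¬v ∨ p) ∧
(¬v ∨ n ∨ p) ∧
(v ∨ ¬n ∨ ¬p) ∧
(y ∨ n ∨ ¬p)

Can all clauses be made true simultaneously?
Yes

Yes, the formula is satisfiable.

One satisfying assignment is: v=False, y=True, n=False, p=False

Verification: With this assignment, all 17 clauses evaluate to true.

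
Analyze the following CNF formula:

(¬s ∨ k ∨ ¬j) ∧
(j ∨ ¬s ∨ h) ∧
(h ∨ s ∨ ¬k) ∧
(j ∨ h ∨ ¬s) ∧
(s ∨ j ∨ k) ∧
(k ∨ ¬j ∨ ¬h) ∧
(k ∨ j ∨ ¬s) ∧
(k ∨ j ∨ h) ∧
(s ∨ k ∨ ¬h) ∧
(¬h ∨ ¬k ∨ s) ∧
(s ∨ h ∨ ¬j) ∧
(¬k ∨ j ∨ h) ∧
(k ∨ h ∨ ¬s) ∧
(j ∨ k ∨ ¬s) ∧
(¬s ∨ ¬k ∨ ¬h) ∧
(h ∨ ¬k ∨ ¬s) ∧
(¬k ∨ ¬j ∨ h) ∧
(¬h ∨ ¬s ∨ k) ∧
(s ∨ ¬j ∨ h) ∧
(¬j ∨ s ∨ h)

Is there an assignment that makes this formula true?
No

No, the formula is not satisfiable.

No assignment of truth values to the variables can make all 20 clauses true simultaneously.

The formula is UNSAT (unsatisfiable).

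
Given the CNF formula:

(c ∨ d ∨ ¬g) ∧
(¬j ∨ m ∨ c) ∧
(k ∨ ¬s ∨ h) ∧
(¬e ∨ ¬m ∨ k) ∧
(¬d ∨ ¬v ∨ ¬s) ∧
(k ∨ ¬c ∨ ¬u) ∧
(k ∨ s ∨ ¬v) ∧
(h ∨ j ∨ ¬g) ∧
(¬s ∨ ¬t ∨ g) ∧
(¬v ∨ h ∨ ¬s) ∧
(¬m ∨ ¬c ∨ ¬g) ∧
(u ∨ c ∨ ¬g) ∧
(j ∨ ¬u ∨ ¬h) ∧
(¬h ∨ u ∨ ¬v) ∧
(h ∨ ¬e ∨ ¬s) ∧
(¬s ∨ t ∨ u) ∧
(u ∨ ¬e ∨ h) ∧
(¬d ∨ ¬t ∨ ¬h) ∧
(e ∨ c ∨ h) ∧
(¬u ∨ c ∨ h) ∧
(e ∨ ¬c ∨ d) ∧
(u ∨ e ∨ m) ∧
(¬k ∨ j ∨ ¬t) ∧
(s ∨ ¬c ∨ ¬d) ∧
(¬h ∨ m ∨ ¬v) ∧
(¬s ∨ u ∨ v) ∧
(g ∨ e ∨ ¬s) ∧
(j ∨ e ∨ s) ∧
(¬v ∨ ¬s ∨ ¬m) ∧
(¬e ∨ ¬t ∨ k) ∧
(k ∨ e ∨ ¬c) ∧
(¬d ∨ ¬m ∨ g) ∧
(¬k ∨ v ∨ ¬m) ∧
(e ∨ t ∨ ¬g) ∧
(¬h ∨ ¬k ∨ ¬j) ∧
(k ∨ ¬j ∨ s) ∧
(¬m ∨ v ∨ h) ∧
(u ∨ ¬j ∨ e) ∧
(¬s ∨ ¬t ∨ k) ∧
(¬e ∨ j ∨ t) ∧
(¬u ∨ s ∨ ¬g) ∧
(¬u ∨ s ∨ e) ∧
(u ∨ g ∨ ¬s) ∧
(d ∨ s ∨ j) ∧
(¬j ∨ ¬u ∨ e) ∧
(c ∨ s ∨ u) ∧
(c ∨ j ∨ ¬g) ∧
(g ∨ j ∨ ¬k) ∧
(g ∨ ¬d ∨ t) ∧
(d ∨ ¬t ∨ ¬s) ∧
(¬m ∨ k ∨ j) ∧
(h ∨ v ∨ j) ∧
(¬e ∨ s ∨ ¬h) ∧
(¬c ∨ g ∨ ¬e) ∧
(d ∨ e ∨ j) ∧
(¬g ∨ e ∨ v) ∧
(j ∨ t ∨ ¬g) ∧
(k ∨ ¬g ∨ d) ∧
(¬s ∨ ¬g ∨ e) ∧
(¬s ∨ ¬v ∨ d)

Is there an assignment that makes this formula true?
No

No, the formula is not satisfiable.

No assignment of truth values to the variables can make all 60 clauses true simultaneously.

The formula is UNSAT (unsatisfiable).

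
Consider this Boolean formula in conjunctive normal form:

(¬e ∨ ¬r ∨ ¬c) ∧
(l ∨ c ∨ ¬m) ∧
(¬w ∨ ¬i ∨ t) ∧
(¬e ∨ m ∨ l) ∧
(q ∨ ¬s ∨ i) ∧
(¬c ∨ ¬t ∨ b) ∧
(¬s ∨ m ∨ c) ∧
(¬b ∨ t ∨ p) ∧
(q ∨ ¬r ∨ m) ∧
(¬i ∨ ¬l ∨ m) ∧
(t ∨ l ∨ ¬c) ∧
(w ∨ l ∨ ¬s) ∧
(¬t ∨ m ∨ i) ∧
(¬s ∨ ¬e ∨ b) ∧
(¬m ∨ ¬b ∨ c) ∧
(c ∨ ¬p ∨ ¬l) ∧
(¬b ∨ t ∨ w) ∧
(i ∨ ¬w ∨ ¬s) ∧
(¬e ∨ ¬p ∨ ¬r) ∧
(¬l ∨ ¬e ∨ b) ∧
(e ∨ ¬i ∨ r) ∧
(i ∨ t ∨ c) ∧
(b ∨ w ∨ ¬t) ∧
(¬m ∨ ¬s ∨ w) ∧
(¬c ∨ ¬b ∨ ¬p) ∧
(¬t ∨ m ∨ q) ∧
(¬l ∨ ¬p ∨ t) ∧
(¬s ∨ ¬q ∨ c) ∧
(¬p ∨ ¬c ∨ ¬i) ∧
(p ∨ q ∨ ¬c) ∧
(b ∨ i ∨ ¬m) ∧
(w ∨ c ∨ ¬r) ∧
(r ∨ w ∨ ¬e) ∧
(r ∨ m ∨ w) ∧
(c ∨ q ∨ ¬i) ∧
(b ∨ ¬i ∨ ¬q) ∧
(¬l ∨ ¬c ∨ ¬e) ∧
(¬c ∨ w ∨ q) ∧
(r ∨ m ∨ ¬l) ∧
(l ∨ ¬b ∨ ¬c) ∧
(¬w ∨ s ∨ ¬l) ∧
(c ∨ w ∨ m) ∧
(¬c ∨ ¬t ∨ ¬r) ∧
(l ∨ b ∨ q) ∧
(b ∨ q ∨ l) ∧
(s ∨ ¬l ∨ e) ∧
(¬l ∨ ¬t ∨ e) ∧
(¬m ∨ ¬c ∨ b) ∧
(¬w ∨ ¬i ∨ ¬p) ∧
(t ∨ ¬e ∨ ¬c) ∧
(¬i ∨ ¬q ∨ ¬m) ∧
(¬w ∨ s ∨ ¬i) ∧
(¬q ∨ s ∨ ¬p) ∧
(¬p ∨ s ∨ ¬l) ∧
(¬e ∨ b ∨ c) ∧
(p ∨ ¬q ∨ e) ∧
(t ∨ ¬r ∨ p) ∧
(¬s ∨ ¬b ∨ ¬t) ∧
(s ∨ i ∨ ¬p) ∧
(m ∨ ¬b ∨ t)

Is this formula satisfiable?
No

No, the formula is not satisfiable.

No assignment of truth values to the variables can make all 60 clauses true simultaneously.

The formula is UNSAT (unsatisfiable).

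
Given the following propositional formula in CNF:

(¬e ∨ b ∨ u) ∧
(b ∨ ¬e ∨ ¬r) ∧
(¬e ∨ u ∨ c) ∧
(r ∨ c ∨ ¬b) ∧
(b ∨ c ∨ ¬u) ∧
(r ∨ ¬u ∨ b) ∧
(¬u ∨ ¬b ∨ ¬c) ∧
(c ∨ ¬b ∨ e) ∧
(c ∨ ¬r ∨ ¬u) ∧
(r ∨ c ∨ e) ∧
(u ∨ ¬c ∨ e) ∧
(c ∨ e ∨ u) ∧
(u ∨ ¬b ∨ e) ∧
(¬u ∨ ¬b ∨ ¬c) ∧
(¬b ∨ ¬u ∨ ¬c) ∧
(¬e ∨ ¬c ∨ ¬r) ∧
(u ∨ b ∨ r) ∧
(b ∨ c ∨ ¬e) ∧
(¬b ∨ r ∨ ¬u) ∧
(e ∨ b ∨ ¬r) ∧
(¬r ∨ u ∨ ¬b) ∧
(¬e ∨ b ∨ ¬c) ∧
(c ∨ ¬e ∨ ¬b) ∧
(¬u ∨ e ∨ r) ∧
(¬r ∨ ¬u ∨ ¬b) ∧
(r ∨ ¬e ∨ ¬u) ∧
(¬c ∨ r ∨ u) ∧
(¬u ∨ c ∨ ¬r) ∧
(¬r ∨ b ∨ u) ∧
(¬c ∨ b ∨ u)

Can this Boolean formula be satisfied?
No

No, the formula is not satisfiable.

No assignment of truth values to the variables can make all 30 clauses true simultaneously.

The formula is UNSAT (unsatisfiable).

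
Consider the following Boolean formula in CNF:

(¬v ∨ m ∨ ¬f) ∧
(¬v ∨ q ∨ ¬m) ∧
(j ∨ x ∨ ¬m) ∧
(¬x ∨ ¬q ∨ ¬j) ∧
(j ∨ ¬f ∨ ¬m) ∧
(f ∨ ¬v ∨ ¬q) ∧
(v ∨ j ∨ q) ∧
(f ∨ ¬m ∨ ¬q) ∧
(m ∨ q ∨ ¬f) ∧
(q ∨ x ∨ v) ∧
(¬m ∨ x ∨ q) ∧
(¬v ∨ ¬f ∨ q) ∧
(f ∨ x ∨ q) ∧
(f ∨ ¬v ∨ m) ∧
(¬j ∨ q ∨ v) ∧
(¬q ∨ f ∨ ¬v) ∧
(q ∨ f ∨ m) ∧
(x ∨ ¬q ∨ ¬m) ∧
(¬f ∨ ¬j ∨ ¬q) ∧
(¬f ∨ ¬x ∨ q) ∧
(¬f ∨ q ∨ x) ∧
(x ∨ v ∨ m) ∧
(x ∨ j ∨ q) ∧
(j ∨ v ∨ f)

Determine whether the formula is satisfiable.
Yes

Yes, the formula is satisfiable.

One satisfying assignment is: v=False, x=True, q=True, f=True, j=False, m=False

Verification: With this assignment, all 24 clauses evaluate to true.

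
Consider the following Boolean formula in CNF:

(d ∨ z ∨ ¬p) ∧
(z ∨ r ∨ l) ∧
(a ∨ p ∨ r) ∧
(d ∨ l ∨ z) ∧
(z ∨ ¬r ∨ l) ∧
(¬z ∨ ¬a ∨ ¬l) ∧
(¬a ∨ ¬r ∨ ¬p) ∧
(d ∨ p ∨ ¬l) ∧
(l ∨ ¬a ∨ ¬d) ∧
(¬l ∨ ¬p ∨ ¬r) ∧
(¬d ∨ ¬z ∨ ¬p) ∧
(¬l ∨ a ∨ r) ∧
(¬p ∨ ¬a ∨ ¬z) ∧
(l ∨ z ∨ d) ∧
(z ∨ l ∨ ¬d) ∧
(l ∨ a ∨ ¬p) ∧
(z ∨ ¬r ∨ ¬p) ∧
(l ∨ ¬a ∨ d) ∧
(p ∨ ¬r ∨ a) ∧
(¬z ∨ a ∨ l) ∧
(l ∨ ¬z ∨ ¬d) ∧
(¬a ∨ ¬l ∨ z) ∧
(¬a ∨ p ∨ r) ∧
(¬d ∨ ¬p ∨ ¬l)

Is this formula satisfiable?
No

No, the formula is not satisfiable.

No assignment of truth values to the variables can make all 24 clauses true simultaneously.

The formula is UNSAT (unsatisfiable).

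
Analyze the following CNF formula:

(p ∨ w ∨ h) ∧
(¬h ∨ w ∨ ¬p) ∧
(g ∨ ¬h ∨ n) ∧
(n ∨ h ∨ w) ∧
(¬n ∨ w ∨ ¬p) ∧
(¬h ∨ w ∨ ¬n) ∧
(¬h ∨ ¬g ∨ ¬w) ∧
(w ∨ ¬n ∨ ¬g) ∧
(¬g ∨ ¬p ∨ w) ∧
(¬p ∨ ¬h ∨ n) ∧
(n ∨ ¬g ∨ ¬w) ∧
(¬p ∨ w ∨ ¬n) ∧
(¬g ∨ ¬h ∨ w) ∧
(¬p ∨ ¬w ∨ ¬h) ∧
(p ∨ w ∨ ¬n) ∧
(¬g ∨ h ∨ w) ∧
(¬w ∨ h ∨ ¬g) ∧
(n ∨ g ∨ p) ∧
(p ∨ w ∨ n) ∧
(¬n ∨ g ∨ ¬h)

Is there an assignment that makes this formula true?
Yes

Yes, the formula is satisfiable.

One satisfying assignment is: g=False, w=True, p=False, n=True, h=False

Verification: With this assignment, all 20 clauses evaluate to true.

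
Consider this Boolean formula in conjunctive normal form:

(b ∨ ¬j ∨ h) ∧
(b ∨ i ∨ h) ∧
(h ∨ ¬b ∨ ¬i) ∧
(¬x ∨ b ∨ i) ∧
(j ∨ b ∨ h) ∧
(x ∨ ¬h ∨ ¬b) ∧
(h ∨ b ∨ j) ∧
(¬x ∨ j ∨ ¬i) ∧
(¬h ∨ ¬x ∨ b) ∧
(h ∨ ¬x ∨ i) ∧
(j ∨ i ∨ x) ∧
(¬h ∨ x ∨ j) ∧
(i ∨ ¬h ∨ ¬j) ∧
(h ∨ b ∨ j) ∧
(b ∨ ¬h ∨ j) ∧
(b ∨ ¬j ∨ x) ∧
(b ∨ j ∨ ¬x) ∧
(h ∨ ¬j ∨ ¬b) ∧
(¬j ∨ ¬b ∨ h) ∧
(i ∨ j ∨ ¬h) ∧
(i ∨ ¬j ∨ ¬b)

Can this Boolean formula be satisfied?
Yes

Yes, the formula is satisfiable.

One satisfying assignment is: b=True, x=True, i=True, j=True, h=True

Verification: With this assignment, all 21 clauses evaluate to true.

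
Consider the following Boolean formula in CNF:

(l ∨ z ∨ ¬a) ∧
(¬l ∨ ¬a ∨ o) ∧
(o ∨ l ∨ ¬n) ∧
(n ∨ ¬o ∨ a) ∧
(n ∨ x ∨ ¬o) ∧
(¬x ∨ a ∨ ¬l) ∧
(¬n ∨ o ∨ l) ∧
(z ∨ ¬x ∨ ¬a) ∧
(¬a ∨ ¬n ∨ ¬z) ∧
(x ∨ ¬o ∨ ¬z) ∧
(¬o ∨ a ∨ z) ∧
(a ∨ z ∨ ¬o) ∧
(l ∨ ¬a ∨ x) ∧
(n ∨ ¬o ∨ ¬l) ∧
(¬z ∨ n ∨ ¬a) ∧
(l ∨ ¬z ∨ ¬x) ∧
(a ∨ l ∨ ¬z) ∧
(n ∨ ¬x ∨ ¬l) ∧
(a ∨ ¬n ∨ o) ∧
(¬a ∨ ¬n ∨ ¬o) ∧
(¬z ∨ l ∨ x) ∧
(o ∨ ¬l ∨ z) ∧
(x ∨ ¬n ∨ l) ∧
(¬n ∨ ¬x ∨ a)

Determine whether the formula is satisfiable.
Yes

Yes, the formula is satisfiable.

One satisfying assignment is: l=False, z=False, a=False, n=False, o=False, x=False

Verification: With this assignment, all 24 clauses evaluate to true.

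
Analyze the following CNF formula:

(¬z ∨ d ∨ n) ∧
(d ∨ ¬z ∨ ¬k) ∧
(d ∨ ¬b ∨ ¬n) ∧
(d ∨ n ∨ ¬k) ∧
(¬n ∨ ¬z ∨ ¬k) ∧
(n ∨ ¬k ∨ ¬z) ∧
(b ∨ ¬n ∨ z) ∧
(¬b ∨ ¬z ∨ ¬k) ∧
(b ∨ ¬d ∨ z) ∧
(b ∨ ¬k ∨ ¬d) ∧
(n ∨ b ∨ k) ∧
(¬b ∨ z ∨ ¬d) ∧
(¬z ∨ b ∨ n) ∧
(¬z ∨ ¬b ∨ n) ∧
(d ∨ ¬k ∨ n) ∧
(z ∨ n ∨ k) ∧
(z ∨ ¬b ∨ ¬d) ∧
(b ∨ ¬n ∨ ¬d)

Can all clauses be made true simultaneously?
Yes

Yes, the formula is satisfiable.

One satisfying assignment is: d=True, n=True, z=True, k=False, b=True

Verification: With this assignment, all 18 clauses evaluate to true.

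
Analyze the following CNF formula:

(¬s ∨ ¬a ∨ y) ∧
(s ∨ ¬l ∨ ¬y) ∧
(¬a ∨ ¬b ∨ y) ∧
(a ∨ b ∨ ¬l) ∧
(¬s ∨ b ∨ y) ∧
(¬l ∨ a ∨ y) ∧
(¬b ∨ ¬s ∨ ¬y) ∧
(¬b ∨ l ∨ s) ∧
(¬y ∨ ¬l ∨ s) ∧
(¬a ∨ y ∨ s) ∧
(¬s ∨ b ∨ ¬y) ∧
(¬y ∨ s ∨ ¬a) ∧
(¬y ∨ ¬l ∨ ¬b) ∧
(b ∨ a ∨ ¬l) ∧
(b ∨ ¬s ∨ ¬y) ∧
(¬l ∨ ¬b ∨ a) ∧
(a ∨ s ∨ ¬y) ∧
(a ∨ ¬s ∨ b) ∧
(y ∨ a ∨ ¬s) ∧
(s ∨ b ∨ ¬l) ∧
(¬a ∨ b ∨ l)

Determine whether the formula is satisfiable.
Yes

Yes, the formula is satisfiable.

One satisfying assignment is: b=False, y=False, l=False, s=False, a=False

Verification: With this assignment, all 21 clauses evaluate to true.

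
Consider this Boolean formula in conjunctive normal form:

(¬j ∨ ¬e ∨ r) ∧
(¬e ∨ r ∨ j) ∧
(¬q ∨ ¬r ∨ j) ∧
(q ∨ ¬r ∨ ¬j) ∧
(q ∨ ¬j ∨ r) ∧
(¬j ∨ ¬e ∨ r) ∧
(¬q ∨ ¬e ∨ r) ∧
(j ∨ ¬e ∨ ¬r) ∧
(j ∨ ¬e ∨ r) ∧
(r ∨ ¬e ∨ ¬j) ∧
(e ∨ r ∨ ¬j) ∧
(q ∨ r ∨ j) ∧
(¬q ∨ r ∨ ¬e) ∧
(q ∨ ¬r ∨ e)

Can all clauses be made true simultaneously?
Yes

Yes, the formula is satisfiable.

One satisfying assignment is: r=True, q=True, j=True, e=False

Verification: With this assignment, all 14 clauses evaluate to true.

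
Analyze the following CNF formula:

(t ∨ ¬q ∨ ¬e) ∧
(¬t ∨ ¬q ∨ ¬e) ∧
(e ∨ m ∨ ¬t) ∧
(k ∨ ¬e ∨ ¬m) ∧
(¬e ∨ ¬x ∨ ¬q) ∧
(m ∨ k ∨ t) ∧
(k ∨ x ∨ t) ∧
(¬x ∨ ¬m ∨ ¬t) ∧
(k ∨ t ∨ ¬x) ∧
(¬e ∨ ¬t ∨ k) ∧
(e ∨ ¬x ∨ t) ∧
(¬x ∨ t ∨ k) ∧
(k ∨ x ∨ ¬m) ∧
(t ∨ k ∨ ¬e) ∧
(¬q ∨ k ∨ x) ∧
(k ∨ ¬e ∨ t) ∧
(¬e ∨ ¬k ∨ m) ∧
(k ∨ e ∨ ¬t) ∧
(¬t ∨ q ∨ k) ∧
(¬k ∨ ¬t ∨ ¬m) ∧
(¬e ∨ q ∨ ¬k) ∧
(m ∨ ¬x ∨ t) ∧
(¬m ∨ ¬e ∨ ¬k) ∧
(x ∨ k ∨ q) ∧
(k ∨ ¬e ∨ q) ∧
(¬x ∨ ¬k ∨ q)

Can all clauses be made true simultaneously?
Yes

Yes, the formula is satisfiable.

One satisfying assignment is: x=False, q=False, t=False, m=True, e=False, k=True

Verification: With this assignment, all 26 clauses evaluate to true.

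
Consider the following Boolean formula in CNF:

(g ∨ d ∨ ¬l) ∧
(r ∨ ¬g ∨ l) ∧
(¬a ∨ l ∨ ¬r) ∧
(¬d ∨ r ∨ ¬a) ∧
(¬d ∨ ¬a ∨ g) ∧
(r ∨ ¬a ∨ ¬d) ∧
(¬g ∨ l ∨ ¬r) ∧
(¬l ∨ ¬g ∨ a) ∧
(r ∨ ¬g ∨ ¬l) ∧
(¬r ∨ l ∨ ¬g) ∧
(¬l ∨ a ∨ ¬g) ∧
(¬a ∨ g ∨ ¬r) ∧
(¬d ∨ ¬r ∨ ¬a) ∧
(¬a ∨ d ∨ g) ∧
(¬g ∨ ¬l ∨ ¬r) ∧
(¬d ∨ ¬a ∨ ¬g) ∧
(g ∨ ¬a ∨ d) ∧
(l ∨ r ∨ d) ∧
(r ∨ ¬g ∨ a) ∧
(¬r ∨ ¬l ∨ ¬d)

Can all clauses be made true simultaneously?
Yes

Yes, the formula is satisfiable.

One satisfying assignment is: d=True, r=False, l=False, g=False, a=False

Verification: With this assignment, all 20 clauses evaluate to true.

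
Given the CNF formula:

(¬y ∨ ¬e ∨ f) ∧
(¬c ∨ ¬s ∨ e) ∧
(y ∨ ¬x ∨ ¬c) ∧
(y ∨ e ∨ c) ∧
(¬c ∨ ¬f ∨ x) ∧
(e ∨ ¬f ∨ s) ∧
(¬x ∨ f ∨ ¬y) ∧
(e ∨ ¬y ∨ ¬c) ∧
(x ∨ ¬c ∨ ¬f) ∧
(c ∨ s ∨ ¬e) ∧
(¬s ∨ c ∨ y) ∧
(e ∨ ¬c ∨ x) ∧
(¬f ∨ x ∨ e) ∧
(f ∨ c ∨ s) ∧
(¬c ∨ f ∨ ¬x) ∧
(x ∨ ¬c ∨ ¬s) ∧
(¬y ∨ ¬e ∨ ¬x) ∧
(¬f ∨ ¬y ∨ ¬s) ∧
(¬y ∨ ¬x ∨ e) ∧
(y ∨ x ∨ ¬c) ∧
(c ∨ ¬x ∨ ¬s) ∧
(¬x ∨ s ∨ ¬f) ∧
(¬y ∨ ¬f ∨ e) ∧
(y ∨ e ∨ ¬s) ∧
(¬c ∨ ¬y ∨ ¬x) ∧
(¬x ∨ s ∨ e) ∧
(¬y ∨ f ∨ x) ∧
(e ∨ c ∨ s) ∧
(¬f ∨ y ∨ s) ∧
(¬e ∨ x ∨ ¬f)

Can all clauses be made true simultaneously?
No

No, the formula is not satisfiable.

No assignment of truth values to the variables can make all 30 clauses true simultaneously.

The formula is UNSAT (unsatisfiable).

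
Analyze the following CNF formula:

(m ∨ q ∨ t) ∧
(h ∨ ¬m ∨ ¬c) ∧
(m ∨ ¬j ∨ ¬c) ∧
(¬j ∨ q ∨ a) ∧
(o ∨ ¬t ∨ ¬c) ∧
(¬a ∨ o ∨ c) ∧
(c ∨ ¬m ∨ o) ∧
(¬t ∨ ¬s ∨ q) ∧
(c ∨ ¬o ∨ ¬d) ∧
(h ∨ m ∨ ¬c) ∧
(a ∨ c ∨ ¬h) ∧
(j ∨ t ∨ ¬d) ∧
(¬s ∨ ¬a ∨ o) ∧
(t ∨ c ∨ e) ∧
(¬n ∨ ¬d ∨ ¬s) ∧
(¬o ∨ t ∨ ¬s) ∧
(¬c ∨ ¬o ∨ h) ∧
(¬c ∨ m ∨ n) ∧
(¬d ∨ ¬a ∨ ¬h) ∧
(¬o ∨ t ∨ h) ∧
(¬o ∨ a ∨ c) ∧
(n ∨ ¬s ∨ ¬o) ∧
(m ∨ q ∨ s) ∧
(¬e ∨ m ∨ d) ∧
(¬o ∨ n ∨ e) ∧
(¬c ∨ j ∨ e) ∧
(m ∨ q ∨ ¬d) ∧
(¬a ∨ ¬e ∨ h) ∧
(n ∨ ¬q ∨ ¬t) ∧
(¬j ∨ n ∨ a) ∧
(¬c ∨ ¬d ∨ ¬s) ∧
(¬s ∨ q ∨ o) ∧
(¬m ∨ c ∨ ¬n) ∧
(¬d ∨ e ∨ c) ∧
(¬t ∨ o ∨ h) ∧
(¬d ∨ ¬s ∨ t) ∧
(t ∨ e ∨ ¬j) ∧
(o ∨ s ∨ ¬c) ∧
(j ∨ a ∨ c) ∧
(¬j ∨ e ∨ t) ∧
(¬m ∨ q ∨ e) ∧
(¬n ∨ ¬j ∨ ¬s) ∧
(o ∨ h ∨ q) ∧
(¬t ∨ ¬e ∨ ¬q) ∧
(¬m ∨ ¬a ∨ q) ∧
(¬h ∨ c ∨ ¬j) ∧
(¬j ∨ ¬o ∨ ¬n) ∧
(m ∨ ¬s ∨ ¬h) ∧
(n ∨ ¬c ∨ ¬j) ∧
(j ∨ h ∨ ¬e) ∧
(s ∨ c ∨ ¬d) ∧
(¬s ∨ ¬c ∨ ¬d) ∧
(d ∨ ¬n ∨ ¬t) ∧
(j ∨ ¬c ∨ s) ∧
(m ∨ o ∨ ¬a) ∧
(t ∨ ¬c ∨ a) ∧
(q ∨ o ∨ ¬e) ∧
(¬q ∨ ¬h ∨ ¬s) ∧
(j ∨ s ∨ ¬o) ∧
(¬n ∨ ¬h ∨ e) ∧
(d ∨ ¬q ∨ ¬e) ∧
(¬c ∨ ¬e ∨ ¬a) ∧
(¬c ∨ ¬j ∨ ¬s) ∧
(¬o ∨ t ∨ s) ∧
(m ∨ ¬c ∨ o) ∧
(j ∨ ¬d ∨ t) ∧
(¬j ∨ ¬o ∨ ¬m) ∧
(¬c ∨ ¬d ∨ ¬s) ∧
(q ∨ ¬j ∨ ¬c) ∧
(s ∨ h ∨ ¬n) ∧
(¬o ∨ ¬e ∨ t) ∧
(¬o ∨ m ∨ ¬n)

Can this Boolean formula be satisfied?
No

No, the formula is not satisfiable.

No assignment of truth values to the variables can make all 72 clauses true simultaneously.

The formula is UNSAT (unsatisfiable).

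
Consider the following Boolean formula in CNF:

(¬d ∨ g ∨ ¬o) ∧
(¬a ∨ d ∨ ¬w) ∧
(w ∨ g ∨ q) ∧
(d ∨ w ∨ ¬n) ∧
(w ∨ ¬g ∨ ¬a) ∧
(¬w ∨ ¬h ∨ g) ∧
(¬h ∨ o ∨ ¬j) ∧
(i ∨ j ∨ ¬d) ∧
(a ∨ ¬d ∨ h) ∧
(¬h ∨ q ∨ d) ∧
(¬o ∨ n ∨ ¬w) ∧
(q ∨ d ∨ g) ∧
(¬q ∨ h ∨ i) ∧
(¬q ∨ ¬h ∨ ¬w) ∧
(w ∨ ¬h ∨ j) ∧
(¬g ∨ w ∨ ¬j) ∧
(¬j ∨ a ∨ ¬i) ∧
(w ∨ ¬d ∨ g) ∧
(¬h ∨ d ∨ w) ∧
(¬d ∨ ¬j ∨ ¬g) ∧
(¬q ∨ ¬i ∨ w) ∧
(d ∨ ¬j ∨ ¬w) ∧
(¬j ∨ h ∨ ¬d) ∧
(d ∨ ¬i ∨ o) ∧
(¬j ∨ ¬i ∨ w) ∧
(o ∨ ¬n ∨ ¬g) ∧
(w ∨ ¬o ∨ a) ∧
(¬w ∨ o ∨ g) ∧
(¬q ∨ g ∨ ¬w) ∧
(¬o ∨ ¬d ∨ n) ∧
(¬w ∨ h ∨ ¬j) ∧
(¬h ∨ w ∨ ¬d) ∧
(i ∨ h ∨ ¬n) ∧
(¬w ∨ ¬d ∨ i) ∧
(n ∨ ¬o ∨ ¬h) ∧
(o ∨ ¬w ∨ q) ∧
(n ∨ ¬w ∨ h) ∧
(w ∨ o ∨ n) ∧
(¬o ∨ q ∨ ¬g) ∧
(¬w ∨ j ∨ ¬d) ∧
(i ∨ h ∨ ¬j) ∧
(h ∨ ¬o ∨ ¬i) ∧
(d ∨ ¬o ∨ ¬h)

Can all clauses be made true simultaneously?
No

No, the formula is not satisfiable.

No assignment of truth values to the variables can make all 43 clauses true simultaneously.

The formula is UNSAT (unsatisfiable).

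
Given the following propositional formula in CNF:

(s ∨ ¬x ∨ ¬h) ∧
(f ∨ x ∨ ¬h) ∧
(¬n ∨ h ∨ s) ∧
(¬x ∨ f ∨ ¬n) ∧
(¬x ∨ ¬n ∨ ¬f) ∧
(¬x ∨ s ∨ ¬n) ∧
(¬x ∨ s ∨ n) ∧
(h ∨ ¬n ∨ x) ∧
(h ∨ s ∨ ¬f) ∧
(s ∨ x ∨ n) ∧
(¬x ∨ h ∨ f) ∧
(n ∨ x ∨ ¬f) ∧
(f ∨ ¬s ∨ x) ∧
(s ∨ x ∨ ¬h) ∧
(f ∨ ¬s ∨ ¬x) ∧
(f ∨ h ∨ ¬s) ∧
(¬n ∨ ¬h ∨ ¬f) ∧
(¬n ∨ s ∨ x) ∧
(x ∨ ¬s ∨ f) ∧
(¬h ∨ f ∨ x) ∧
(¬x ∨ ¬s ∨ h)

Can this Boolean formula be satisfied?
Yes

Yes, the formula is satisfiable.

One satisfying assignment is: f=True, n=False, h=True, s=True, x=True

Verification: With this assignment, all 21 clauses evaluate to true.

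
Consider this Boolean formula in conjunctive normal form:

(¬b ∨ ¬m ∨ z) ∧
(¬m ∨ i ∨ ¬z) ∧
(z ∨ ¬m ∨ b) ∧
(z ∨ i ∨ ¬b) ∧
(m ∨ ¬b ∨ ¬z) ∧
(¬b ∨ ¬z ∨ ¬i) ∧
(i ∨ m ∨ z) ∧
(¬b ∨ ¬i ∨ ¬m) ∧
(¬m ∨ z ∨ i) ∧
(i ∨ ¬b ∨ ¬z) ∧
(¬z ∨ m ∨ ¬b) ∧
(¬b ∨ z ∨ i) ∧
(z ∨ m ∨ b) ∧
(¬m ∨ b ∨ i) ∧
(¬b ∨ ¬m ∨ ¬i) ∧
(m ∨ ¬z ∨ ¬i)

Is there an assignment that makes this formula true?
Yes

Yes, the formula is satisfiable.

One satisfying assignment is: b=False, z=True, i=False, m=False

Verification: With this assignment, all 16 clauses evaluate to true.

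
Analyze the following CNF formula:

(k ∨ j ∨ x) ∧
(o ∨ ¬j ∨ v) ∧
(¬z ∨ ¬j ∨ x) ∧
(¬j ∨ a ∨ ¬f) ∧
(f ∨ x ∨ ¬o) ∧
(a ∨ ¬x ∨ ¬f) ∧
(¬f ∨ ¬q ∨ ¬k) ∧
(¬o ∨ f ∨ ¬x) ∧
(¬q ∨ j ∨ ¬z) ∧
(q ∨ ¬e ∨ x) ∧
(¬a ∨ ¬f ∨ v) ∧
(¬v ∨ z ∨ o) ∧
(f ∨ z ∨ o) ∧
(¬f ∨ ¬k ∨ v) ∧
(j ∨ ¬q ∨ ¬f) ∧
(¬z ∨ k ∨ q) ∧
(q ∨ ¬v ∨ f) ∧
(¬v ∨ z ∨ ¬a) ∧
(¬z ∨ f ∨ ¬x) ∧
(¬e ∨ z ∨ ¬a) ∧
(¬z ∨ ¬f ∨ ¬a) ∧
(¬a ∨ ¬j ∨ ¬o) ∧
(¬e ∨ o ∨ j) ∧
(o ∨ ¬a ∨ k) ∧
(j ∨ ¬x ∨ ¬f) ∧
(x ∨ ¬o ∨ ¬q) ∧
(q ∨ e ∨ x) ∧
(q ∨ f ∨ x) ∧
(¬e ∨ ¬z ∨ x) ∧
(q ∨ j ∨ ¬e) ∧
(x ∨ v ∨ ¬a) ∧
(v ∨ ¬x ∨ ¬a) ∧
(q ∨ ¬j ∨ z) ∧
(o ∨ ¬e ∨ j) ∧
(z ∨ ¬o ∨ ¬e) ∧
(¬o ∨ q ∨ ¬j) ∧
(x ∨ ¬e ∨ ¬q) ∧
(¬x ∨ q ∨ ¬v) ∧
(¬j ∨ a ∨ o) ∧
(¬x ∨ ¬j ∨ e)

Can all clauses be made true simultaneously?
No

No, the formula is not satisfiable.

No assignment of truth values to the variables can make all 40 clauses true simultaneously.

The formula is UNSAT (unsatisfiable).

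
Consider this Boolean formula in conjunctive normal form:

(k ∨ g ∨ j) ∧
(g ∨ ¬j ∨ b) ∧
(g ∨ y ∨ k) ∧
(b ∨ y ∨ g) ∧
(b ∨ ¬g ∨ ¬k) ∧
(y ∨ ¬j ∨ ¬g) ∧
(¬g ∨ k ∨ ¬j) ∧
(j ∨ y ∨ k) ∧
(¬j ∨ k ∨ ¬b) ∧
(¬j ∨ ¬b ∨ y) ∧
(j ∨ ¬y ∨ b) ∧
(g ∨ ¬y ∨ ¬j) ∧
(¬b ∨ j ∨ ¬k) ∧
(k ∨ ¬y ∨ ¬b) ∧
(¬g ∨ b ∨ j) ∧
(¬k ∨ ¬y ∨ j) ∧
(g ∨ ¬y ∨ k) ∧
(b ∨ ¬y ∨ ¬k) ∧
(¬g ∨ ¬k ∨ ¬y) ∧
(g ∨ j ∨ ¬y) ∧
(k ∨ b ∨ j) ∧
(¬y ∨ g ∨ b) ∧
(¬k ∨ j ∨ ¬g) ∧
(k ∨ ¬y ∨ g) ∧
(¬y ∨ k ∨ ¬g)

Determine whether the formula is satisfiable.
No

No, the formula is not satisfiable.

No assignment of truth values to the variables can make all 25 clauses true simultaneously.

The formula is UNSAT (unsatisfiable).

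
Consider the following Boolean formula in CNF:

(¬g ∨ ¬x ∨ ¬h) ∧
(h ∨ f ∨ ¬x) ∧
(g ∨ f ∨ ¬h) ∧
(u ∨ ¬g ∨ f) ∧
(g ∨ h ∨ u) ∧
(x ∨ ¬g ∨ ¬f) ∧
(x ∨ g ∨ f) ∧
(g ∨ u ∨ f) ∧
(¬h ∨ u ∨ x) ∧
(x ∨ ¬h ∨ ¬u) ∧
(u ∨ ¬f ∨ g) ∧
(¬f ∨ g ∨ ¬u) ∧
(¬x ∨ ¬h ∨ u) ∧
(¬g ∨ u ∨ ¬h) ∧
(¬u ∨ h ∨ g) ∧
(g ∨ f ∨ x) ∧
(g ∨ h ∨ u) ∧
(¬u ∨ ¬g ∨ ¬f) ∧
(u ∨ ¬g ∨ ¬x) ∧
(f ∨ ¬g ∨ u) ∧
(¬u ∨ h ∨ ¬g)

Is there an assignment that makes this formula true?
No

No, the formula is not satisfiable.

No assignment of truth values to the variables can make all 21 clauses true simultaneously.

The formula is UNSAT (unsatisfiable).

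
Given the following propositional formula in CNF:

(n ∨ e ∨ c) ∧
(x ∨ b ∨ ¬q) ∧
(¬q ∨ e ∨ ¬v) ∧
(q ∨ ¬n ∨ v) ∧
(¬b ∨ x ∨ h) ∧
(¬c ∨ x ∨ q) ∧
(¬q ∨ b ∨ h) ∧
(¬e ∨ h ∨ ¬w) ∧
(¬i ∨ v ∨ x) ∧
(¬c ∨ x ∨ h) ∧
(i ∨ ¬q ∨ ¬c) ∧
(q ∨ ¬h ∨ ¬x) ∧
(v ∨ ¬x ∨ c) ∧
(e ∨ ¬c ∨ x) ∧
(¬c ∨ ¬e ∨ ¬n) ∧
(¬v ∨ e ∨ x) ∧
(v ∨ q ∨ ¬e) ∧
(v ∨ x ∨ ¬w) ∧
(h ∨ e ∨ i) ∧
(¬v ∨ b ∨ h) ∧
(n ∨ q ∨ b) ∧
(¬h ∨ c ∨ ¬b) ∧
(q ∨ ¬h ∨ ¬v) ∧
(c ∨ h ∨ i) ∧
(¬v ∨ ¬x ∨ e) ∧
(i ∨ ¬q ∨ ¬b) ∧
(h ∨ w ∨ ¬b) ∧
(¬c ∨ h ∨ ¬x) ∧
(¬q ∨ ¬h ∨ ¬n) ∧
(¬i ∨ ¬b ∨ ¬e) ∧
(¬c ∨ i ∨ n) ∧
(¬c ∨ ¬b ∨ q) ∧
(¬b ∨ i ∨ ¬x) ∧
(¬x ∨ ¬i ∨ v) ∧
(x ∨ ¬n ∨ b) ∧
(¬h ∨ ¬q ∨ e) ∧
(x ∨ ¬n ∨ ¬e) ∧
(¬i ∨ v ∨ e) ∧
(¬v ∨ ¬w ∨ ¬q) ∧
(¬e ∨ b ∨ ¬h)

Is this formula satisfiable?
No

No, the formula is not satisfiable.

No assignment of truth values to the variables can make all 40 clauses true simultaneously.

The formula is UNSAT (unsatisfiable).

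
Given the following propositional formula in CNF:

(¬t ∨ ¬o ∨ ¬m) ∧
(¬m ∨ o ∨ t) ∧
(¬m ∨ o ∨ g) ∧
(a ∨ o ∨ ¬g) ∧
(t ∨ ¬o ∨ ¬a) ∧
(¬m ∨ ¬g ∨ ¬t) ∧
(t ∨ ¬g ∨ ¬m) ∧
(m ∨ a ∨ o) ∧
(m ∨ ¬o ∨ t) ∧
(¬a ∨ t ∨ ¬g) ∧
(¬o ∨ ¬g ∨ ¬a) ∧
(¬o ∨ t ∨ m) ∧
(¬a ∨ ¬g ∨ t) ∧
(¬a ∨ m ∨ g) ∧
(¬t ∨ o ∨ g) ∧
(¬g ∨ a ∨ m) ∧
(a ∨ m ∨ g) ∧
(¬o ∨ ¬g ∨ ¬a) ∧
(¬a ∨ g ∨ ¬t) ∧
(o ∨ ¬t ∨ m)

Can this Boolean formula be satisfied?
Yes

Yes, the formula is satisfiable.

One satisfying assignment is: m=True, g=False, a=False, o=True, t=False

Verification: With this assignment, all 20 clauses evaluate to true.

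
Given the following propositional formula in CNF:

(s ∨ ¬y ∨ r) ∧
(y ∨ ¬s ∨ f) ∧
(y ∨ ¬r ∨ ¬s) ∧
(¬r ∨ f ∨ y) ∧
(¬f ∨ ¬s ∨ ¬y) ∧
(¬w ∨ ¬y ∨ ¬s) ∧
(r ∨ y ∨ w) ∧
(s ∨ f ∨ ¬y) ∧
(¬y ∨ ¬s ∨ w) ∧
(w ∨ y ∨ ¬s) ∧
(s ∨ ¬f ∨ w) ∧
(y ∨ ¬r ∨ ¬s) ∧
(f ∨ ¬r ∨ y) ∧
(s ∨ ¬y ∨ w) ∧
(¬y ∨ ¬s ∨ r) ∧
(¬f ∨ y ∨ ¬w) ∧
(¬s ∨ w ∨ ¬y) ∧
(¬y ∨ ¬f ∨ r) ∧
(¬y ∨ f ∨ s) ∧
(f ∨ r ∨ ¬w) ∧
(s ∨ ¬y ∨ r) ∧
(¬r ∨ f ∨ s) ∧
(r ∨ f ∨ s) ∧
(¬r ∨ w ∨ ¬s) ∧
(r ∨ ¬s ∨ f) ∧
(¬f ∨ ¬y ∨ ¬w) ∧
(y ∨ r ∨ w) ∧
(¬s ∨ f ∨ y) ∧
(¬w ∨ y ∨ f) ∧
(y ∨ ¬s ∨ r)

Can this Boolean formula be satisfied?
No

No, the formula is not satisfiable.

No assignment of truth values to the variables can make all 30 clauses true simultaneously.

The formula is UNSAT (unsatisfiable).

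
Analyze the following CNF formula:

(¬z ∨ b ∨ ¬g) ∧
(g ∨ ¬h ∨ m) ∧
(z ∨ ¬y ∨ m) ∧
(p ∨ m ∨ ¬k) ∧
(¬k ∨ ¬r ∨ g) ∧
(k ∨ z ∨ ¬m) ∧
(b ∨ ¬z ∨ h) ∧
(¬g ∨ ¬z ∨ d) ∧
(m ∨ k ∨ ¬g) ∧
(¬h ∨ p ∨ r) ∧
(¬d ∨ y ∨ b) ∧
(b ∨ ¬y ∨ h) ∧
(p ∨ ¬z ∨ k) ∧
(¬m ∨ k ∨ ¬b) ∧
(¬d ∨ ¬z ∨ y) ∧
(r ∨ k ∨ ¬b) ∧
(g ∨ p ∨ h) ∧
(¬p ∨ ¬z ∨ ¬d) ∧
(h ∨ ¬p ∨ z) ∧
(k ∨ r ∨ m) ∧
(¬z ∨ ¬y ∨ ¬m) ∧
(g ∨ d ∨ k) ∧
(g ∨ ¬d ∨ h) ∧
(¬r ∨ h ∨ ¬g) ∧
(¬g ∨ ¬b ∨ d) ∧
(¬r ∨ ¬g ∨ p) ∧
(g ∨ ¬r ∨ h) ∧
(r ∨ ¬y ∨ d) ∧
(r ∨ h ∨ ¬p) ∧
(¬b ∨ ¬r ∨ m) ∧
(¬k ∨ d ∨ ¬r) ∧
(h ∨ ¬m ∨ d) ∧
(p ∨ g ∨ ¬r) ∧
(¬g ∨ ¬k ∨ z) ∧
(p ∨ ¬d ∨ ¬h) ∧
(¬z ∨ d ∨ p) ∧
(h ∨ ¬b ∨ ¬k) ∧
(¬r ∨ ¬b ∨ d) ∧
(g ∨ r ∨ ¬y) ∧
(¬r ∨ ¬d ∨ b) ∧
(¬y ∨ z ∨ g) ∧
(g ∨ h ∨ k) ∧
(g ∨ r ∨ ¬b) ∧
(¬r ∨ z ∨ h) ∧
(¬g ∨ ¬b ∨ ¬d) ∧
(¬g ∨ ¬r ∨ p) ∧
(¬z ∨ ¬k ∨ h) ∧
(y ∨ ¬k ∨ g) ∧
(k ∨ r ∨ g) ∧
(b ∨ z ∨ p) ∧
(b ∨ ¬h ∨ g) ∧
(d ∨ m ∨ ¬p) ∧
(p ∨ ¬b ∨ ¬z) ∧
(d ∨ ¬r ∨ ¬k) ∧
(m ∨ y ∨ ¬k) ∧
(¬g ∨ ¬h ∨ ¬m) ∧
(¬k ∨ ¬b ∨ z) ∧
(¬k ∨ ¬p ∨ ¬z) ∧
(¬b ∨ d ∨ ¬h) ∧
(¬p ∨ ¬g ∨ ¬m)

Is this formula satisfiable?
No

No, the formula is not satisfiable.

No assignment of truth values to the variables can make all 60 clauses true simultaneously.

The formula is UNSAT (unsatisfiable).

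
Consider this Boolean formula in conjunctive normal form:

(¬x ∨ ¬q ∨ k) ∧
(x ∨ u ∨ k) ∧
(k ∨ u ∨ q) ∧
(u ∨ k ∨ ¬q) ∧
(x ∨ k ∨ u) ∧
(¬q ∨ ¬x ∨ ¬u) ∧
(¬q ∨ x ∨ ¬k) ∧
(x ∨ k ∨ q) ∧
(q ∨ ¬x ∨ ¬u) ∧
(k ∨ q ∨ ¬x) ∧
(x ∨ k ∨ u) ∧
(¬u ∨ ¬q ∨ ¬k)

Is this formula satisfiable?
Yes

Yes, the formula is satisfiable.

One satisfying assignment is: u=False, k=True, q=False, x=False

Verification: With this assignment, all 12 clauses evaluate to true.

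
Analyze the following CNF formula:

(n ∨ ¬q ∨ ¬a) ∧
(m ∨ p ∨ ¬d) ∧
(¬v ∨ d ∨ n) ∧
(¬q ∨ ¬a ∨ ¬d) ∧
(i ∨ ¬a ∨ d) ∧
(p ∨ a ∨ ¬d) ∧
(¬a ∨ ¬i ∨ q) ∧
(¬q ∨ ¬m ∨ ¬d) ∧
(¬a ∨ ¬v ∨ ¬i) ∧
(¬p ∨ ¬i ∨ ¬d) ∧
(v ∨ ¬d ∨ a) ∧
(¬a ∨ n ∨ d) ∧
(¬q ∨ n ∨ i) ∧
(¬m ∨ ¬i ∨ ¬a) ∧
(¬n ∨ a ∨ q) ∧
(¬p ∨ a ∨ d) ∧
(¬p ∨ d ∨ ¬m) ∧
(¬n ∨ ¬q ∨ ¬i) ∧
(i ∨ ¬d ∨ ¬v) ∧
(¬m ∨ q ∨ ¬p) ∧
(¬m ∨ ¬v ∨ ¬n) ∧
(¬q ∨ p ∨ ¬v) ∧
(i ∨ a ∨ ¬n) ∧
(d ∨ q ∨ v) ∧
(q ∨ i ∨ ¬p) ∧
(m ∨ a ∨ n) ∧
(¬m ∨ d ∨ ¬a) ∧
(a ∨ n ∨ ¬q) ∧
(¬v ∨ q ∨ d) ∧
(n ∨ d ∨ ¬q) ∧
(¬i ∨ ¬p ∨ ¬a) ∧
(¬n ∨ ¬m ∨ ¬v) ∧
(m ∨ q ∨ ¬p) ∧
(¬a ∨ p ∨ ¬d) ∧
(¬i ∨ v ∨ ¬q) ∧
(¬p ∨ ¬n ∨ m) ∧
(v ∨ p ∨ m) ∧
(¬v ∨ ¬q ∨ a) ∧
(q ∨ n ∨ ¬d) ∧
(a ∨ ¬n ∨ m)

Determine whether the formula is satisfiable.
No

No, the formula is not satisfiable.

No assignment of truth values to the variables can make all 40 clauses true simultaneously.

The formula is UNSAT (unsatisfiable).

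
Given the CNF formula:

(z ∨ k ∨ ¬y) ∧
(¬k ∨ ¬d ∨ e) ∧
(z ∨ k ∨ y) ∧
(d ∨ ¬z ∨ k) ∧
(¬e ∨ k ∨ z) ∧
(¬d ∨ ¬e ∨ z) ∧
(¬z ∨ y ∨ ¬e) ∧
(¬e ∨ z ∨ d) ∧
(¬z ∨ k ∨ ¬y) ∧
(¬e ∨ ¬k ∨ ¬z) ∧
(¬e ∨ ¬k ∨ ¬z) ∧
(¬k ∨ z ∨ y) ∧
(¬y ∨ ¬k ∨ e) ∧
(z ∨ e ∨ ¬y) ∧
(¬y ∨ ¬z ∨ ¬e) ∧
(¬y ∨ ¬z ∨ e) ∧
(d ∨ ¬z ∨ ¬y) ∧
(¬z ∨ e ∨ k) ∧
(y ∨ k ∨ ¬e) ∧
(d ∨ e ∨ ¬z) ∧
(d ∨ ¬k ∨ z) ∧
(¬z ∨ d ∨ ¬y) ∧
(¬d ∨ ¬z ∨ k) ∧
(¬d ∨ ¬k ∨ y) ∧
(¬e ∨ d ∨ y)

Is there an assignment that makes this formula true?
No

No, the formula is not satisfiable.

No assignment of truth values to the variables can make all 25 clauses true simultaneously.

The formula is UNSAT (unsatisfiable).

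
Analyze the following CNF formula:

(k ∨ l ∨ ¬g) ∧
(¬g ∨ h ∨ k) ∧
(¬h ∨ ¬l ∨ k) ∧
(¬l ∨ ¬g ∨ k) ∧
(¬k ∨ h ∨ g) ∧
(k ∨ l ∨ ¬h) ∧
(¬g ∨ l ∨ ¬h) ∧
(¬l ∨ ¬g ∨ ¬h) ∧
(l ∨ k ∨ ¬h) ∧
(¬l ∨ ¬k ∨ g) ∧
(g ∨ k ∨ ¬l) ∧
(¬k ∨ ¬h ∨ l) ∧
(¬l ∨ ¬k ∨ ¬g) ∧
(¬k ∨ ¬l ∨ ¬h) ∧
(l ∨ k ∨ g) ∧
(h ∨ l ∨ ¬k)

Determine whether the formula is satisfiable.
No

No, the formula is not satisfiable.

No assignment of truth values to the variables can make all 16 clauses true simultaneously.

The formula is UNSAT (unsatisfiable).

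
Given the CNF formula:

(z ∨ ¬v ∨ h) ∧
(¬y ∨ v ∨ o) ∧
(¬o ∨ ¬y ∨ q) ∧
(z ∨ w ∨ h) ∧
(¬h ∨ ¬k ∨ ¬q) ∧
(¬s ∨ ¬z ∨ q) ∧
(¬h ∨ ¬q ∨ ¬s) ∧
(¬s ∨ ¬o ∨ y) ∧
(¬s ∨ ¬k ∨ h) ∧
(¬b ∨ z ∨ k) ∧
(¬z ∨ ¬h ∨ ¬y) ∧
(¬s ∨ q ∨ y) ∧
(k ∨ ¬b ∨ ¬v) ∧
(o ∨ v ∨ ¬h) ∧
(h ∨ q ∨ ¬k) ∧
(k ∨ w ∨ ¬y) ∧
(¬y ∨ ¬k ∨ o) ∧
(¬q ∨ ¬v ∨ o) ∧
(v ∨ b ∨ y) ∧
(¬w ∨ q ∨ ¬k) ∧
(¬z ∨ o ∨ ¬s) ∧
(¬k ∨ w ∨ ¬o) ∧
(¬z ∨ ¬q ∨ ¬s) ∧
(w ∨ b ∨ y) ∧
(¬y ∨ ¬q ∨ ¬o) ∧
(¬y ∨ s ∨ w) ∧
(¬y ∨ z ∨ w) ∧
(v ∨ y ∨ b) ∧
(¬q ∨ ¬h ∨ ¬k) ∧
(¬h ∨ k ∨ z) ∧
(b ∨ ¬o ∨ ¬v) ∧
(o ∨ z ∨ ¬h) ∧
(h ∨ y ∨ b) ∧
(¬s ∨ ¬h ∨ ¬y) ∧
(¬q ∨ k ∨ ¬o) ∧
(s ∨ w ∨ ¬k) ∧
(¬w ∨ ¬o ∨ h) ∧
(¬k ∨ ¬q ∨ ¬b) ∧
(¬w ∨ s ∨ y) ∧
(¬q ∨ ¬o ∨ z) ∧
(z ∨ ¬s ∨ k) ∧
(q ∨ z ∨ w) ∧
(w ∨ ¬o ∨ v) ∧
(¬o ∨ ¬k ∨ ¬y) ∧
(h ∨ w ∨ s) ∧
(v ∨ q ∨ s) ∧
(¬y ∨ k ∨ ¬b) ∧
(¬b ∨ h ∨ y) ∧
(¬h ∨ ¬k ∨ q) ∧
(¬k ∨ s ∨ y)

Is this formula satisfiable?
Yes

Yes, the formula is satisfiable.

One satisfying assignment is: v=True, w=True, s=False, k=False, h=False, y=True, b=False, o=False, q=False, z=True

Verification: With this assignment, all 50 clauses evaluate to true.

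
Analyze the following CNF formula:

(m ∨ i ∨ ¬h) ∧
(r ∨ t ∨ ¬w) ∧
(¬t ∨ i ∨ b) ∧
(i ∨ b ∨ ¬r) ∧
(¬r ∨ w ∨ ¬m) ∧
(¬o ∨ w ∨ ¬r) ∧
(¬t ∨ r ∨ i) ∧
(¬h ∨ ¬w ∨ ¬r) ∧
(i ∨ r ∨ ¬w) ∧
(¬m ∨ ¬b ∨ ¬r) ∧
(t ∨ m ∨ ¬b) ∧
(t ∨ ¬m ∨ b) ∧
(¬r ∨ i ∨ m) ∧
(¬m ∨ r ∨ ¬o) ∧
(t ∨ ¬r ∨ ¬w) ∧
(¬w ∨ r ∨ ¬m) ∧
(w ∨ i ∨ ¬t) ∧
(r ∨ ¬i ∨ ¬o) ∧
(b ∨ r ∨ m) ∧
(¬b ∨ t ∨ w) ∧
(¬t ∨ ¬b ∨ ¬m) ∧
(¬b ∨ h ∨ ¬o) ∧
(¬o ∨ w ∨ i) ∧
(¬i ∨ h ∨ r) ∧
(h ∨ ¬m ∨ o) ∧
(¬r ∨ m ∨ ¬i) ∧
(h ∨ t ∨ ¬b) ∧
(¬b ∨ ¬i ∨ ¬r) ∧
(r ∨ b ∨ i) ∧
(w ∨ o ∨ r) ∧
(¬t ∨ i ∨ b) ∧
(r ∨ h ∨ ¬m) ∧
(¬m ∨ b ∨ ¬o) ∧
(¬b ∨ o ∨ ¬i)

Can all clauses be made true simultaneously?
No

No, the formula is not satisfiable.

No assignment of truth values to the variables can make all 34 clauses true simultaneously.

The formula is UNSAT (unsatisfiable).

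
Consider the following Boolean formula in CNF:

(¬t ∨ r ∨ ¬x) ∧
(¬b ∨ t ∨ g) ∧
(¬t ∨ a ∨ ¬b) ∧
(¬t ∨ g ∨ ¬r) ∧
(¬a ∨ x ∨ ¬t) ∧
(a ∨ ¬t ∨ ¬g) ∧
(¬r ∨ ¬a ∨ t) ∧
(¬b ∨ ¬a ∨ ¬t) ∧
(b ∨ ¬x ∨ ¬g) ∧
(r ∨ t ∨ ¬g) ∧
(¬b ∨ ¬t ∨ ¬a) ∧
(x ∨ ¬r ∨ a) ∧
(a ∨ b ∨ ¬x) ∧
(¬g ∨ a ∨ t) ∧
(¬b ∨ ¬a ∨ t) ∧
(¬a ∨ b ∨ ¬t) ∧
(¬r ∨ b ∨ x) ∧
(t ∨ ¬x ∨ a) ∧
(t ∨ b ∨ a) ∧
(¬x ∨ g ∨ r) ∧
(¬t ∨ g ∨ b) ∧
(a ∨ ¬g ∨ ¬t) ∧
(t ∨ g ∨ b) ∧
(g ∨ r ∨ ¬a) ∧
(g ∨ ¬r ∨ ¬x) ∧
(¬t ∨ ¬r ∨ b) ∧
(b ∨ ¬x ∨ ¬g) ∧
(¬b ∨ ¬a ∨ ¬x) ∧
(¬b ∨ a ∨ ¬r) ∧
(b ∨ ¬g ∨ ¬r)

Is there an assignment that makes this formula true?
No

No, the formula is not satisfiable.

No assignment of truth values to the variables can make all 30 clauses true simultaneously.

The formula is UNSAT (unsatisfiable).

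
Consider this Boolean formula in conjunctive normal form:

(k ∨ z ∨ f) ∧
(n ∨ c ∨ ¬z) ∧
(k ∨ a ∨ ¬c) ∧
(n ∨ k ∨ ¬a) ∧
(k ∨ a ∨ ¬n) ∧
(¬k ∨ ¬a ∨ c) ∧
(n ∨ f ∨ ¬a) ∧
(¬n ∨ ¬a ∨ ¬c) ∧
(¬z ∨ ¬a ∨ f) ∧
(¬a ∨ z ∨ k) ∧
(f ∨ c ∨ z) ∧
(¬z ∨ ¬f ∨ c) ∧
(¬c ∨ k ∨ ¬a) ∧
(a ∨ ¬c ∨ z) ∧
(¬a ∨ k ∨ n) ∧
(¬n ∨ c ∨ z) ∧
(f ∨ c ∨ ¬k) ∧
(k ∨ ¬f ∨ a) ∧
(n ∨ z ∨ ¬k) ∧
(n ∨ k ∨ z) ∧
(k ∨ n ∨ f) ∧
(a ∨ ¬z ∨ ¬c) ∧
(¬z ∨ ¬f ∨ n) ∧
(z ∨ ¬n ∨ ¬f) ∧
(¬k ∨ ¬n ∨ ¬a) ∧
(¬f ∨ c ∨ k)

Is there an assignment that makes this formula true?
No

No, the formula is not satisfiable.

No assignment of truth values to the variables can make all 26 clauses true simultaneously.

The formula is UNSAT (unsatisfiable).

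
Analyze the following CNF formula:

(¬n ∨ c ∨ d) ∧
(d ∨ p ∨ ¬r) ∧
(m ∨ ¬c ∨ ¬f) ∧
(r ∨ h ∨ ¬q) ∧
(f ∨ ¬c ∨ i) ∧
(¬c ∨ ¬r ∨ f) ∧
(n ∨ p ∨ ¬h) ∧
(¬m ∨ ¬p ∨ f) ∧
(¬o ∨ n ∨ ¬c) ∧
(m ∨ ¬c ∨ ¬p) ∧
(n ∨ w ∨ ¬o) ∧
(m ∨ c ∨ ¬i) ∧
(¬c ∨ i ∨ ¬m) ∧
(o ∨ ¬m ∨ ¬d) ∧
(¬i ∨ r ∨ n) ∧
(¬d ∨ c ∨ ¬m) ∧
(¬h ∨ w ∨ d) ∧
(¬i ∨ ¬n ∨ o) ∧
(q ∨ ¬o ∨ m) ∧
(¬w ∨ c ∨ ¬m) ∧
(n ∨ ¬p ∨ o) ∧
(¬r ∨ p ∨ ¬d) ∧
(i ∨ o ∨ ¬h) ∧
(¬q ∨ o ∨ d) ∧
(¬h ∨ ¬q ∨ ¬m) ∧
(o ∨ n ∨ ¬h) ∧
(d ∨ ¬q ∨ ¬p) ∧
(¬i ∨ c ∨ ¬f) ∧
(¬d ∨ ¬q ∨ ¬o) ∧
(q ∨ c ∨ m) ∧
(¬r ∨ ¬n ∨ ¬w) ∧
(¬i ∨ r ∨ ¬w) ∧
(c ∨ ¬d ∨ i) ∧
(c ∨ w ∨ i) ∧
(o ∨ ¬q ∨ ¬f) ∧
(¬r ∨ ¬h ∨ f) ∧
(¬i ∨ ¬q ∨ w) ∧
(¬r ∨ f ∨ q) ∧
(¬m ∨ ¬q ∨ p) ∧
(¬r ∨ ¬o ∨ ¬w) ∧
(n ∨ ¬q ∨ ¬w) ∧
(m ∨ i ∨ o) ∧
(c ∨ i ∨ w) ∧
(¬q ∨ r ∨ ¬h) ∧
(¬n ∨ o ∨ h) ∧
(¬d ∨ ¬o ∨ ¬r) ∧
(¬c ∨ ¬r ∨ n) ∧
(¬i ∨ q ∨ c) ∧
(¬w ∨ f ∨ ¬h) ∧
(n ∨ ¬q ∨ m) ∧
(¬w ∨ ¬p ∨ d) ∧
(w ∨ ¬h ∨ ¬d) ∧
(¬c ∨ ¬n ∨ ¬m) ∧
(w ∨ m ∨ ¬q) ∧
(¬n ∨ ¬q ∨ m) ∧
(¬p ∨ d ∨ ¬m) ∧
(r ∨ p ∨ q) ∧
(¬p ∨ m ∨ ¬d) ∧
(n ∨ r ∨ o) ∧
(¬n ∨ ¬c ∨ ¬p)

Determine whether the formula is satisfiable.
No

No, the formula is not satisfiable.

No assignment of truth values to the variables can make all 60 clauses true simultaneously.

The formula is UNSAT (unsatisfiable).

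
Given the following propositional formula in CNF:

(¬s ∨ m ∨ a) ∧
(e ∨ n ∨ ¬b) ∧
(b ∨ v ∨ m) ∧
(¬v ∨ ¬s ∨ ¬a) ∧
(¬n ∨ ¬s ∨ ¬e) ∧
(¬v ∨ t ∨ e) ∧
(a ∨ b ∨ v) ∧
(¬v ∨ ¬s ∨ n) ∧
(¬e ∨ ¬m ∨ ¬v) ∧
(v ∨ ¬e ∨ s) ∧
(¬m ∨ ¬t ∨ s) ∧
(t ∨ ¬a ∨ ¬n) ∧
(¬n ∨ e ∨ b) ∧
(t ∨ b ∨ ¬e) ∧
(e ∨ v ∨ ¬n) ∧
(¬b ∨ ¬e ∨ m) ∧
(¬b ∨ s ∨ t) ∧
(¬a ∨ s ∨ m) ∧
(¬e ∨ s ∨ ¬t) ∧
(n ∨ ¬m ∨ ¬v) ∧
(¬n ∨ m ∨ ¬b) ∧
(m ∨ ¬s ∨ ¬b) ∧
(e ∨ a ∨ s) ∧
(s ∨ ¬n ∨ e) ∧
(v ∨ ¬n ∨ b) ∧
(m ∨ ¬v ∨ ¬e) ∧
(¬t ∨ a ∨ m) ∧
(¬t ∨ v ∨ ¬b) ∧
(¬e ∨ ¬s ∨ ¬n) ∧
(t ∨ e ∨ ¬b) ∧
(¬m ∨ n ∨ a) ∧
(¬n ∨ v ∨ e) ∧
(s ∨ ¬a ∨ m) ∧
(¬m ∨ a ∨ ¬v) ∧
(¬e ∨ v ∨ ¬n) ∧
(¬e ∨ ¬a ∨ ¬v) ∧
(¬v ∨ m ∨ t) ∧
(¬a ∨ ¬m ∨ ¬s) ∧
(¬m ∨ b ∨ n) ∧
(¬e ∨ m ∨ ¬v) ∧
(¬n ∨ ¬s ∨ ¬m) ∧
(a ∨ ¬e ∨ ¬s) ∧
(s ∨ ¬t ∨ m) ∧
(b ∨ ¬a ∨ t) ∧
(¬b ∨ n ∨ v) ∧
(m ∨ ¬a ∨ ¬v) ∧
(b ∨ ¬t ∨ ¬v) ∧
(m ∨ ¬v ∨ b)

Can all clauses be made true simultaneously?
No

No, the formula is not satisfiable.

No assignment of truth values to the variables can make all 48 clauses true simultaneously.

The formula is UNSAT (unsatisfiable).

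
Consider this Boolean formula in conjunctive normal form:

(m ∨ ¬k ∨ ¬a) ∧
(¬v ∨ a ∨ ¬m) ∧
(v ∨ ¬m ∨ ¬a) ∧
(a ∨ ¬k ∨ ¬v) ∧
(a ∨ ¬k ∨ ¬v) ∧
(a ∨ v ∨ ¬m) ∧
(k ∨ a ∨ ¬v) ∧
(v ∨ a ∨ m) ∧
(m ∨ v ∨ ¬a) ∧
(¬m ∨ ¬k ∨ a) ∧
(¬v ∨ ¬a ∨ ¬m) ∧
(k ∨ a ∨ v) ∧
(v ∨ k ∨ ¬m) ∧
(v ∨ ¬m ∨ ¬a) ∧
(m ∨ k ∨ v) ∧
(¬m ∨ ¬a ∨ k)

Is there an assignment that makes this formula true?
Yes

Yes, the formula is satisfiable.

One satisfying assignment is: a=True, k=False, m=False, v=True

Verification: With this assignment, all 16 clauses evaluate to true.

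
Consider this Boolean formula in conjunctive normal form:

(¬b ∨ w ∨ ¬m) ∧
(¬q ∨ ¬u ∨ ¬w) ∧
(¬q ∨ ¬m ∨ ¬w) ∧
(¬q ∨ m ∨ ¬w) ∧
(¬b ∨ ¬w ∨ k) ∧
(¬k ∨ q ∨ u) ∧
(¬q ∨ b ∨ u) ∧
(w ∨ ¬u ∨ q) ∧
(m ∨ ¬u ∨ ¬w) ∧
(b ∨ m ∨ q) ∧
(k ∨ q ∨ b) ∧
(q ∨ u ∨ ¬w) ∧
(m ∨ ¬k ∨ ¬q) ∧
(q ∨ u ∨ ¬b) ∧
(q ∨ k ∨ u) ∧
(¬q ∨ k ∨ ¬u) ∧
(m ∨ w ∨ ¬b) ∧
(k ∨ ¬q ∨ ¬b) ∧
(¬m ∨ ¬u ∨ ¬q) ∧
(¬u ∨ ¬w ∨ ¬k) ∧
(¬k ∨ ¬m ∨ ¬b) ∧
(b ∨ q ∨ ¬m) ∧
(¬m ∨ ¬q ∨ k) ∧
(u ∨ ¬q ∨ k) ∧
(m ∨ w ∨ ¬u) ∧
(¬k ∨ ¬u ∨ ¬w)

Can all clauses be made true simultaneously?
No

No, the formula is not satisfiable.

No assignment of truth values to the variables can make all 26 clauses true simultaneously.

The formula is UNSAT (unsatisfiable).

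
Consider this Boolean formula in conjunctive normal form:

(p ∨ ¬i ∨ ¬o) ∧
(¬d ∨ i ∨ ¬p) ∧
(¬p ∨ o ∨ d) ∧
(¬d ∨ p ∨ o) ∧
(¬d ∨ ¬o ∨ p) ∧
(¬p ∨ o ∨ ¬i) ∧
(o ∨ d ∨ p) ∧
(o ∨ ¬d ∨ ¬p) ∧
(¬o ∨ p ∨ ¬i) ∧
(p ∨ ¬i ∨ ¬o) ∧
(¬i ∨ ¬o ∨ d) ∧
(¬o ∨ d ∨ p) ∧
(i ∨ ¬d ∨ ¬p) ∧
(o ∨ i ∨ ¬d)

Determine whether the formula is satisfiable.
Yes

Yes, the formula is satisfiable.

One satisfying assignment is: o=True, p=True, i=False, d=False

Verification: With this assignment, all 14 clauses evaluate to true.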